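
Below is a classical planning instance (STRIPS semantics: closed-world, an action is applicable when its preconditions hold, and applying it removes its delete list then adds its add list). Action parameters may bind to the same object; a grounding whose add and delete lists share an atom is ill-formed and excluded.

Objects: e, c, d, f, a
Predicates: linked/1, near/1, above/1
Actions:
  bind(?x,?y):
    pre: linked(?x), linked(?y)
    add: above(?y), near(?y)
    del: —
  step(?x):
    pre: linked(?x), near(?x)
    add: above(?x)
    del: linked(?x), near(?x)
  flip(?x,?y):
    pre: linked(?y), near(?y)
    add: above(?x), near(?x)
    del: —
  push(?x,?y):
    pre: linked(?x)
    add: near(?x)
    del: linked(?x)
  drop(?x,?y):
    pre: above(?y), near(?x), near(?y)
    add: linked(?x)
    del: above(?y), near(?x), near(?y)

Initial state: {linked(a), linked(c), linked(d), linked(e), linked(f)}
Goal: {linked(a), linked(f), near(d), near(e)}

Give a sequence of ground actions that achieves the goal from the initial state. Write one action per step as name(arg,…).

1. bind(e,e)  →  {above(e), linked(a), linked(c), linked(d), linked(e), linked(f), near(e)}
2. bind(e,d)  →  {above(d), above(e), linked(a), linked(c), linked(d), linked(e), linked(f), near(d), near(e)}

bind(e,e); bind(e,d)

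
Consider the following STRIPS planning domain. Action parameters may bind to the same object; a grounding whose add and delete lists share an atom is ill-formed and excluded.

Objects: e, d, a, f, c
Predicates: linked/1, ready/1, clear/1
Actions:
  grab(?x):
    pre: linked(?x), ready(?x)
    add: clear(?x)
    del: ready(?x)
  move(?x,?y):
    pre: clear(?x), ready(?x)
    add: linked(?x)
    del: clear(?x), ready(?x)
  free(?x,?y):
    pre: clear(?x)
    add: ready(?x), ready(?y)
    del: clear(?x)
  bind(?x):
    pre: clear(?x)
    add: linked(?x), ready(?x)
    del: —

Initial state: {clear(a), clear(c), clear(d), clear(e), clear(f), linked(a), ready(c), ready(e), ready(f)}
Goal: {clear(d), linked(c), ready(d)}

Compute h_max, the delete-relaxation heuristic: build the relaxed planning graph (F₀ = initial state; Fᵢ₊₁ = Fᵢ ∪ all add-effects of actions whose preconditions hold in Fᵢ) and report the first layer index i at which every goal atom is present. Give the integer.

1

F0 = init (9 atoms)
F1 = F0 ∪ {linked(c), linked(d), linked(e), linked(f), ready(a), ready(d)}  (15 atoms)
goal ⊆ F1  ⇒  h_max = 1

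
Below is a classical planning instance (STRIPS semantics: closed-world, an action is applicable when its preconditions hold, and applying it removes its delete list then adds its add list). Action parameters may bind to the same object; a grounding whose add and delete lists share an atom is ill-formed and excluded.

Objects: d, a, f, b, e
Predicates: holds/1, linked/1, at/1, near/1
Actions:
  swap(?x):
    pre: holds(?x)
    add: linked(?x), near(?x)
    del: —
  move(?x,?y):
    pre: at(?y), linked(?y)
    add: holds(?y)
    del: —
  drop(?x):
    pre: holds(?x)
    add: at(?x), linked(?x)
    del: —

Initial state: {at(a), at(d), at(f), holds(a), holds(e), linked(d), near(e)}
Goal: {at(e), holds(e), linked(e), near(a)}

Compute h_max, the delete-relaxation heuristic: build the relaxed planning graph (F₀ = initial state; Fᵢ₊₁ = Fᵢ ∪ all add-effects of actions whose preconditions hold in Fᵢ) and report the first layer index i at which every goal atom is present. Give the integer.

F0 = init (7 atoms)
F1 = F0 ∪ {at(e), holds(d), linked(a), linked(e), near(a)}  (12 atoms)
goal ⊆ F1  ⇒  h_max = 1

1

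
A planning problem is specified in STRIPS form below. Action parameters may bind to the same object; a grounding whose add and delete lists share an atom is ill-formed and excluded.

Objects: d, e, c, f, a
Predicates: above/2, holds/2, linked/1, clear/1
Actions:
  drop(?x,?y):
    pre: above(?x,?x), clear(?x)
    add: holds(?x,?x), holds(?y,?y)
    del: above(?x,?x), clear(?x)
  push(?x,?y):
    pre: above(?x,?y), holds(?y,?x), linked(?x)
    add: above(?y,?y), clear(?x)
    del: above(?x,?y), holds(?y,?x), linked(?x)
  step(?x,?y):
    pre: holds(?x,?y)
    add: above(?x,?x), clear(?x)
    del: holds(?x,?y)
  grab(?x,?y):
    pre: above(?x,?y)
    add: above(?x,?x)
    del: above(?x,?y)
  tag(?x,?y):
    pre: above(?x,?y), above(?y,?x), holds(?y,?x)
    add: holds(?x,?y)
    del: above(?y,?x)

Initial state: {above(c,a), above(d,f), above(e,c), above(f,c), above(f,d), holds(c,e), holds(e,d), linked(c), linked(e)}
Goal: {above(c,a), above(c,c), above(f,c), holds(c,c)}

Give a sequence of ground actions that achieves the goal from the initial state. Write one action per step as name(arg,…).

1. push(e,c)  →  {above(c,a), above(c,c), above(d,f), above(f,c), above(f,d), clear(e), holds(e,d), linked(c)}
2. step(e,d)  →  {above(c,a), above(c,c), above(d,f), above(e,e), above(f,c), above(f,d), clear(e), linked(c)}
3. drop(e,c)  →  {above(c,a), above(c,c), above(d,f), above(f,c), above(f,d), holds(c,c), holds(e,e), linked(c)}

push(e,c); step(e,d); drop(e,c)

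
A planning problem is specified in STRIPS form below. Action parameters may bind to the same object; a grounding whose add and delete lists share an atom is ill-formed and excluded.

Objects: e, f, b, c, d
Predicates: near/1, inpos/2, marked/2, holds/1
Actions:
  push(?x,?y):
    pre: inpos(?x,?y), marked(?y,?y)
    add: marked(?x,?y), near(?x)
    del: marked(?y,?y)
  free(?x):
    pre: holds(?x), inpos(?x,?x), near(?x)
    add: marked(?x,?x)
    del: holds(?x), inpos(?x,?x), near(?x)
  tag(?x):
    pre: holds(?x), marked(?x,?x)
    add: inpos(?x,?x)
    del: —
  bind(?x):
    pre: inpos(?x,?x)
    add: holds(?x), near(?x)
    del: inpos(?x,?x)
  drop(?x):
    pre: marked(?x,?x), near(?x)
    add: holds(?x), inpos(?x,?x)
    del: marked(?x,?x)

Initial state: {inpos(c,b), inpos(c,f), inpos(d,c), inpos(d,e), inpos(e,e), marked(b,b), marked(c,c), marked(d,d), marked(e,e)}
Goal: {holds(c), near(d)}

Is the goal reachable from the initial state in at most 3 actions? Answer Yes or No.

1. push(c,b)  →  {inpos(c,b), inpos(c,f), inpos(d,c), inpos(d,e), inpos(e,e), marked(c,b), marked(c,c), marked(d,d), marked(e,e), near(c)}
2. push(d,e)  →  {inpos(c,b), inpos(c,f), inpos(d,c), inpos(d,e), inpos(e,e), marked(c,b), marked(c,c), marked(d,d), marked(d,e), near(c), near(d)}
3. drop(c)  →  {holds(c), inpos(c,b), inpos(c,c), inpos(c,f), inpos(d,c), inpos(d,e), inpos(e,e), marked(c,b), marked(d,d), marked(d,e), near(c), near(d)}
optimal plan length = 3; 3 ≤ 3

Yes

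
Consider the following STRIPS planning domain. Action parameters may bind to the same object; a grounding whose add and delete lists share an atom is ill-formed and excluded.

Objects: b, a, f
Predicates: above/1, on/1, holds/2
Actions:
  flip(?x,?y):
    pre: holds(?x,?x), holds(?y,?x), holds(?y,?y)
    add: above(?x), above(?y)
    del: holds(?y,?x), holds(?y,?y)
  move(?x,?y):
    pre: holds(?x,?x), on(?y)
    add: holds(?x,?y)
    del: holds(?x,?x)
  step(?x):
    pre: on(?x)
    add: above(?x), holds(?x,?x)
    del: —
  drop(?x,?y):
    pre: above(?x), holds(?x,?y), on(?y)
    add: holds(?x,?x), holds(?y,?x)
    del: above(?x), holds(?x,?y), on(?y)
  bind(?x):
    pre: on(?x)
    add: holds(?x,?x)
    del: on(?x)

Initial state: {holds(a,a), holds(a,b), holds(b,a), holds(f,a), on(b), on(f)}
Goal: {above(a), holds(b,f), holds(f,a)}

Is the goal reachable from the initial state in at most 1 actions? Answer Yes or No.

1. flip(a,a)  →  {above(a), holds(a,b), holds(b,a), holds(f,a), on(b), on(f)}
2. step(b)  →  {above(a), above(b), holds(a,b), holds(b,a), holds(b,b), holds(f,a), on(b), on(f)}
3. move(b,f)  →  {above(a), above(b), holds(a,b), holds(b,a), holds(b,f), holds(f,a), on(b), on(f)}
optimal plan length = 3; 3 > 1

No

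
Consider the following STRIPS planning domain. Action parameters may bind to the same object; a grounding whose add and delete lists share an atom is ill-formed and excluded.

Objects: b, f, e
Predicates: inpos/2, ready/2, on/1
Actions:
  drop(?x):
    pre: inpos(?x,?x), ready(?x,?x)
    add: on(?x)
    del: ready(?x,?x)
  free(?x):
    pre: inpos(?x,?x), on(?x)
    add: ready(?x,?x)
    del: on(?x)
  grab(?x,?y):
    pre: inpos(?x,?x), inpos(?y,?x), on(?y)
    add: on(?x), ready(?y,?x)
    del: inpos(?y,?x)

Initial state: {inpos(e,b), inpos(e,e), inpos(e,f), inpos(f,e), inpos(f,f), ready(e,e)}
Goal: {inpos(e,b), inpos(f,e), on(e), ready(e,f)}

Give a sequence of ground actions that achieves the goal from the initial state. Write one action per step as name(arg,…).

1. drop(e)  →  {inpos(e,b), inpos(e,e), inpos(e,f), inpos(f,e), inpos(f,f), on(e)}
2. grab(f,e)  →  {inpos(e,b), inpos(e,e), inpos(f,e), inpos(f,f), on(e), on(f), ready(e,f)}

drop(e); grab(f,e)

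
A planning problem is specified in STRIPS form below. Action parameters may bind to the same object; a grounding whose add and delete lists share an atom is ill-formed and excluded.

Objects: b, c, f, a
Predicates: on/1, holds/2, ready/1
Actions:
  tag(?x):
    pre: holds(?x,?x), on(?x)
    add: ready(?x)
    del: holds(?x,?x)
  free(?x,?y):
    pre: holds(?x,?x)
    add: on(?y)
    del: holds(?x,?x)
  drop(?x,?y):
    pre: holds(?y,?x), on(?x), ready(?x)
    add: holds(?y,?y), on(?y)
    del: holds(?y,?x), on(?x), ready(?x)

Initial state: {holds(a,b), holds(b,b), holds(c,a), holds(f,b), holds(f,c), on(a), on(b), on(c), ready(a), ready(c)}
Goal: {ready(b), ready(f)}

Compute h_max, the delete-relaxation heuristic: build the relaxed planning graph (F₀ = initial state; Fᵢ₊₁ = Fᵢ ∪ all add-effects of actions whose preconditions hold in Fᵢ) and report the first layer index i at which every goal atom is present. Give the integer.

F0 = init (10 atoms)
F1 = F0 ∪ {holds(c,c), holds(f,f), on(f), ready(b)}  (14 atoms)
F2 = F1 ∪ {holds(a,a), ready(f)}  (16 atoms)
goal ⊆ F2  ⇒  h_max = 2

2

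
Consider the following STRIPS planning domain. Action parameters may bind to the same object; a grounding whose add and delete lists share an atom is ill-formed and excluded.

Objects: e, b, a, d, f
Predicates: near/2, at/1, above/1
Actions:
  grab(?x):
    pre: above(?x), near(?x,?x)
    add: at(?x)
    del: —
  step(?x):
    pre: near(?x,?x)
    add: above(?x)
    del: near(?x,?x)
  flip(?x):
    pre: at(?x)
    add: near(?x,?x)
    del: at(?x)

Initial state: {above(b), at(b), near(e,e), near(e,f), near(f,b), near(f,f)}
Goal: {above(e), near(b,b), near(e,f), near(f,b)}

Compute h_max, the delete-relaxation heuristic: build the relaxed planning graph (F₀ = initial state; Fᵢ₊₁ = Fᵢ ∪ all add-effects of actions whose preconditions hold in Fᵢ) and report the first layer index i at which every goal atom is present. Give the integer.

F0 = init (6 atoms)
F1 = F0 ∪ {above(e), above(f), near(b,b)}  (9 atoms)
goal ⊆ F1  ⇒  h_max = 1

1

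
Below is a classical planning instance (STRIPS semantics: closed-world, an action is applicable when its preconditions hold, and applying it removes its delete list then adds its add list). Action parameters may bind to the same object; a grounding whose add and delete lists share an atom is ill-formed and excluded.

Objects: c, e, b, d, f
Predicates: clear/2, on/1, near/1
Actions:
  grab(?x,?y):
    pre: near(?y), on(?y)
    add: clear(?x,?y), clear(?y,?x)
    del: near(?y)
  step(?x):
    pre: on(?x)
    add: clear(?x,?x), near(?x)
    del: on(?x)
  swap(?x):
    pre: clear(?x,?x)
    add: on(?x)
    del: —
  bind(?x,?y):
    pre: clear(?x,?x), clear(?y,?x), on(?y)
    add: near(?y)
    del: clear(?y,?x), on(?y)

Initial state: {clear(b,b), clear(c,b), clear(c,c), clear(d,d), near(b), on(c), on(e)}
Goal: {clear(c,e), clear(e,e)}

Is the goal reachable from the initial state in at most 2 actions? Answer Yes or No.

No

1. step(e)  →  {clear(b,b), clear(c,b), clear(c,c), clear(d,d), clear(e,e), near(b), near(e), on(c)}
2. swap(e)  →  {clear(b,b), clear(c,b), clear(c,c), clear(d,d), clear(e,e), near(b), near(e), on(c), on(e)}
3. grab(c,e)  →  {clear(b,b), clear(c,b), clear(c,c), clear(c,e), clear(d,d), clear(e,c), clear(e,e), near(b), on(c), on(e)}
optimal plan length = 3; 3 > 2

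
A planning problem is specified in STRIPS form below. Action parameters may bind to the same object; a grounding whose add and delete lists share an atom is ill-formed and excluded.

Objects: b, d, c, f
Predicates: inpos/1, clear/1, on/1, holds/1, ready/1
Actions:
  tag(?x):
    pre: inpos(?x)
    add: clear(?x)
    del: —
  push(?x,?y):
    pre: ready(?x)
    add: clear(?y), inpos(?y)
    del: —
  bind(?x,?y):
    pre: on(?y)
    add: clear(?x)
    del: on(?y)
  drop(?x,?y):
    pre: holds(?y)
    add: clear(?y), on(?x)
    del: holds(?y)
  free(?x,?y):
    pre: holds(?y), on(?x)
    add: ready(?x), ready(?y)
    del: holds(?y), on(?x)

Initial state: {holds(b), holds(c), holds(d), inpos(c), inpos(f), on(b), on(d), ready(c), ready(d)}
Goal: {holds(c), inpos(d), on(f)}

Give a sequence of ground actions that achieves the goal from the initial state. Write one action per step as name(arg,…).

1. push(d,d)  →  {clear(d), holds(b), holds(c), holds(d), inpos(c), inpos(d), inpos(f), on(b), on(d), ready(c), ready(d)}
2. drop(f,b)  →  {clear(b), clear(d), holds(c), holds(d), inpos(c), inpos(d), inpos(f), on(b), on(d), on(f), ready(c), ready(d)}

push(d,d); drop(f,b)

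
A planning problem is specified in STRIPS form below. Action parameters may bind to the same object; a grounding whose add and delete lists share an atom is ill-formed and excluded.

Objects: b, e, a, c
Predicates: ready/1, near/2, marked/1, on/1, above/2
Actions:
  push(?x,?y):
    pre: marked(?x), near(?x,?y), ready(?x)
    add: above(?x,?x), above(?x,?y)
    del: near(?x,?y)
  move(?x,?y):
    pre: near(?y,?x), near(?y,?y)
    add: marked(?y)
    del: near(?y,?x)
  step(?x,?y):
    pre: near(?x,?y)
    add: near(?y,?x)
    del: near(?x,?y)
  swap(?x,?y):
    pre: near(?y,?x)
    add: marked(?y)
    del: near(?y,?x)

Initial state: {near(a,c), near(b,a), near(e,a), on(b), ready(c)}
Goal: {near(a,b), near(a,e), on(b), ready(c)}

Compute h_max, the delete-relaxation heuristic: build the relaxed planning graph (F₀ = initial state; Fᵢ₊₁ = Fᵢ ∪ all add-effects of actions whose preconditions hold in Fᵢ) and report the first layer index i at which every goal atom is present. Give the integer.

F0 = init (5 atoms)
F1 = F0 ∪ {marked(a), marked(b), marked(e), near(a,b), near(a,e), near(c,a)}  (11 atoms)
goal ⊆ F1  ⇒  h_max = 1

1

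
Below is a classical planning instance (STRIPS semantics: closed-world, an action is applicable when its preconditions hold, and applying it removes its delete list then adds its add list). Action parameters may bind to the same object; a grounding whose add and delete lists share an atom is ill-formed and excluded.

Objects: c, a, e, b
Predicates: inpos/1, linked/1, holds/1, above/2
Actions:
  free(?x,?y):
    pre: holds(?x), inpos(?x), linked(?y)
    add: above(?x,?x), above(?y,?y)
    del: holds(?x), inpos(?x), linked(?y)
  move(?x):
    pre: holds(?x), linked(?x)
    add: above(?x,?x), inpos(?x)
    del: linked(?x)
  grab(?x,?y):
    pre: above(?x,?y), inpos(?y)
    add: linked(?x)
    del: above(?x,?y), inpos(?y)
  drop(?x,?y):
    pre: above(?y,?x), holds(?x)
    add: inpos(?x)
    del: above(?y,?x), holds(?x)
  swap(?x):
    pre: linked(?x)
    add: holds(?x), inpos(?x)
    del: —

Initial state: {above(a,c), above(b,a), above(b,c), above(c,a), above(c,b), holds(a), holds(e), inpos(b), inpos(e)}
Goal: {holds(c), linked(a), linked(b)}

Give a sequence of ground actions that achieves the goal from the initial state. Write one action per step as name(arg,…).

grab(c,b); drop(a,c); grab(b,a); swap(c); grab(a,c)

1. grab(c,b)  →  {above(a,c), above(b,a), above(b,c), above(c,a), holds(a), holds(e), inpos(e), linked(c)}
2. drop(a,c)  →  {above(a,c), above(b,a), above(b,c), holds(e), inpos(a), inpos(e), linked(c)}
3. grab(b,a)  →  {above(a,c), above(b,c), holds(e), inpos(e), linked(b), linked(c)}
4. swap(c)  →  {above(a,c), above(b,c), holds(c), holds(e), inpos(c), inpos(e), linked(b), linked(c)}
5. grab(a,c)  →  {above(b,c), holds(c), holds(e), inpos(e), linked(a), linked(b), linked(c)}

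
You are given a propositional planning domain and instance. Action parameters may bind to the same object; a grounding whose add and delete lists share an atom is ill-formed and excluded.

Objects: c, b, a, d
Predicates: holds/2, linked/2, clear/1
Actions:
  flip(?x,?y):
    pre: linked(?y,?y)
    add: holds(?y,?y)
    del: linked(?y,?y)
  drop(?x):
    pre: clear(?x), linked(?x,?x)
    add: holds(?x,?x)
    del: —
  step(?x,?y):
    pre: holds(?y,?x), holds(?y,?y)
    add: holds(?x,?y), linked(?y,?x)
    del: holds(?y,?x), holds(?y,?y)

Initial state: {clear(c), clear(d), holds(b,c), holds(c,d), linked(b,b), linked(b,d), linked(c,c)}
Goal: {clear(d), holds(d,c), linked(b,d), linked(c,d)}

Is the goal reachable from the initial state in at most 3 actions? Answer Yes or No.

Yes

1. flip(c,c)  →  {clear(c), clear(d), holds(b,c), holds(c,c), holds(c,d), linked(b,b), linked(b,d)}
2. step(d,c)  →  {clear(c), clear(d), holds(b,c), holds(d,c), linked(b,b), linked(b,d), linked(c,d)}
optimal plan length = 2; 2 ≤ 3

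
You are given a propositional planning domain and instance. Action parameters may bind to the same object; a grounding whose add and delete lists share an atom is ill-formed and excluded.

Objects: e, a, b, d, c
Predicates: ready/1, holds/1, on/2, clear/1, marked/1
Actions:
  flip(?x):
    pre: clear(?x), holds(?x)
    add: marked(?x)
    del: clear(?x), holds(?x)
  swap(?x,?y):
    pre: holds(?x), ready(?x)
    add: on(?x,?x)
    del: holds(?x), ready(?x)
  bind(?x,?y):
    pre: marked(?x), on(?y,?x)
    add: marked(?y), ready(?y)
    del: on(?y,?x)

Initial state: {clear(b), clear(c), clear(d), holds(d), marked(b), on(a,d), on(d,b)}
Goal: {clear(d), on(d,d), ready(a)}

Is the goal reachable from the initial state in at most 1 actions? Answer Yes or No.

No

1. bind(b,d)  →  {clear(b), clear(c), clear(d), holds(d), marked(b), marked(d), on(a,d), ready(d)}
2. swap(d,e)  →  {clear(b), clear(c), clear(d), marked(b), marked(d), on(a,d), on(d,d)}
3. bind(d,a)  →  {clear(b), clear(c), clear(d), marked(a), marked(b), marked(d), on(d,d), ready(a)}
optimal plan length = 3; 3 > 1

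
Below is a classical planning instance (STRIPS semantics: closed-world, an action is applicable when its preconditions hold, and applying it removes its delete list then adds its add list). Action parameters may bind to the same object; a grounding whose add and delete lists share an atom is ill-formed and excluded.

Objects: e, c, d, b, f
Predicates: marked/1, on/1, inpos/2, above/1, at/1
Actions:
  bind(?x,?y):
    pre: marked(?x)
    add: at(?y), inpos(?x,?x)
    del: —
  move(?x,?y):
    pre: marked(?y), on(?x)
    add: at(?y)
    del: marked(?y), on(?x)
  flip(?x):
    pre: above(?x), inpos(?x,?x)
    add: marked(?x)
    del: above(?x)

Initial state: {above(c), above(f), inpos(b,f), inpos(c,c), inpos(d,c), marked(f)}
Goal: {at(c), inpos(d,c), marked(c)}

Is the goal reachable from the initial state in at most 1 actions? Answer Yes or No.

No

1. bind(f,c)  →  {above(c), above(f), at(c), inpos(b,f), inpos(c,c), inpos(d,c), inpos(f,f), marked(f)}
2. flip(c)  →  {above(f), at(c), inpos(b,f), inpos(c,c), inpos(d,c), inpos(f,f), marked(c), marked(f)}
optimal plan length = 2; 2 > 1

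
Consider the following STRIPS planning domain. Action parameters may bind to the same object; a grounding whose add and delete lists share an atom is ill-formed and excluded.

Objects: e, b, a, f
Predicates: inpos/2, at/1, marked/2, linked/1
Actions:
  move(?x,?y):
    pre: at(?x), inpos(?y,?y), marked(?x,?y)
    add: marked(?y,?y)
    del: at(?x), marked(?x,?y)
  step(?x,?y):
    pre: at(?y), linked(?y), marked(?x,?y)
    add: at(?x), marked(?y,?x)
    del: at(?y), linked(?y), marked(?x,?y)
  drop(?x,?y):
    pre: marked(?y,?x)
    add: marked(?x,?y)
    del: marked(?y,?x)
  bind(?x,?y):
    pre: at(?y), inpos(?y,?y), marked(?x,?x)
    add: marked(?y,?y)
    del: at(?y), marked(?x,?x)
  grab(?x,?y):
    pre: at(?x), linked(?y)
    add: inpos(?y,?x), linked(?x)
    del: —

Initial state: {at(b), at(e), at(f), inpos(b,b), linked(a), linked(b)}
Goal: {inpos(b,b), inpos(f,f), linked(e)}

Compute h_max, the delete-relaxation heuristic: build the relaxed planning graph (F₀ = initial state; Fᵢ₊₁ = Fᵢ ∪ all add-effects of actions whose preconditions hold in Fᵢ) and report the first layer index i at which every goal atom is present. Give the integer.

2

F0 = init (6 atoms)
F1 = F0 ∪ {inpos(a,b), inpos(a,e), inpos(a,f), inpos(b,e), inpos(b,f), linked(e), linked(f)}  (13 atoms)
F2 = F1 ∪ {inpos(e,b), inpos(e,e), inpos(e,f), inpos(f,b), inpos(f,e), inpos(f,f)}  (19 atoms)
goal ⊆ F2  ⇒  h_max = 2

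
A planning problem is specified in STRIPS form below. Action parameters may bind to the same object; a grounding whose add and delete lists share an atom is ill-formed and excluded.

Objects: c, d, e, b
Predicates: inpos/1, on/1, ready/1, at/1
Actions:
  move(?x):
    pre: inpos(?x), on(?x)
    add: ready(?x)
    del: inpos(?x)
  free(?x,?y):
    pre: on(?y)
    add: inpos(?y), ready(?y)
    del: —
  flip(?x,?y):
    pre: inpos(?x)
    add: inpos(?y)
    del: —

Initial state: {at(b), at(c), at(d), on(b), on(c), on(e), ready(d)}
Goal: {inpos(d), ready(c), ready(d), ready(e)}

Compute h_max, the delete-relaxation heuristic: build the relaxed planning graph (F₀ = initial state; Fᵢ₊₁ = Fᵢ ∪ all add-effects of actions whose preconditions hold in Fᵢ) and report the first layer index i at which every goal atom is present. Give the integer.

F0 = init (7 atoms)
F1 = F0 ∪ {inpos(b), inpos(c), inpos(e), ready(b), ready(c), ready(e)}  (13 atoms)
F2 = F1 ∪ {inpos(d)}  (14 atoms)
goal ⊆ F2  ⇒  h_max = 2

2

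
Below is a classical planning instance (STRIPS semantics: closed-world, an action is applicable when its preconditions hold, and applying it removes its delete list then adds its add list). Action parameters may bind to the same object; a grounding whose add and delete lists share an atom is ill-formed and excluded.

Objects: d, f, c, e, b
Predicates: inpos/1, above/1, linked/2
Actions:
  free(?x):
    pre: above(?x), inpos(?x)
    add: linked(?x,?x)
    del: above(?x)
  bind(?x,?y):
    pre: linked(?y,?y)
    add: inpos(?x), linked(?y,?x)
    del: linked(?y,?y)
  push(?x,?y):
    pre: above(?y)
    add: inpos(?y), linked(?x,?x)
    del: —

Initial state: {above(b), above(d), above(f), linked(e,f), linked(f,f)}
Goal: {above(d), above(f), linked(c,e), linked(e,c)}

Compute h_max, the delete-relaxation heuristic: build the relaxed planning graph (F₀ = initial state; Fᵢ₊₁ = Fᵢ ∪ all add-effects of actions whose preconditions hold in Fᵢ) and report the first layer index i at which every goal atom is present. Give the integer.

2

F0 = init (5 atoms)
F1 = F0 ∪ {inpos(b), inpos(c), inpos(d), inpos(e), inpos(f), linked(b,b), linked(c,c), linked(d,d), linked(e,e), linked(f,b), linked(f,c), linked(f,d), linked(f,e)}  (18 atoms)
F2 = F1 ∪ {linked(b,c), linked(b,d), linked(b,e), linked(b,f), linked(c,b), linked(c,d), linked(c,e), linked(c,f), linked(d,b), linked(d,c), linked(d,e), linked(d,f), linked(e,b), linked(e,c), linked(e,d)}  (33 atoms)
goal ⊆ F2  ⇒  h_max = 2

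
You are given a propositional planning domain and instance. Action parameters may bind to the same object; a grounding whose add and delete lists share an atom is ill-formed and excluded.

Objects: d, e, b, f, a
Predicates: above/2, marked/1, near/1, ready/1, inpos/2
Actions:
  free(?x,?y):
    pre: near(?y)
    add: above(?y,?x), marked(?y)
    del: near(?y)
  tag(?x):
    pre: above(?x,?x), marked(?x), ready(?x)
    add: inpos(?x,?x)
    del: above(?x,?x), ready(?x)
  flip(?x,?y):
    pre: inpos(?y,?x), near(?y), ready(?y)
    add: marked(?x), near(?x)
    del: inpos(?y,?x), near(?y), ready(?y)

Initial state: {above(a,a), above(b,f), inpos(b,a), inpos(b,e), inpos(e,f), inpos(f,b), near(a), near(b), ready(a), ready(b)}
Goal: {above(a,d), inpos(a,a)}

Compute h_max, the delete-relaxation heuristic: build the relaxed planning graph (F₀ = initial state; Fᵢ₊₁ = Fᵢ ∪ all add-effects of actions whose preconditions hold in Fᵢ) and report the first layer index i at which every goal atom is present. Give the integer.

F0 = init (10 atoms)
F1 = F0 ∪ {above(a,b), above(a,d), above(a,e), above(a,f), above(b,a), above(b,b), above(b,d), above(b,e), marked(a), marked(b), marked(e), near(e)}  (22 atoms)
F2 = F1 ∪ {above(e,a), above(e,b), above(e,d), above(e,e), above(e,f), inpos(a,a), inpos(b,b)}  (29 atoms)
goal ⊆ F2  ⇒  h_max = 2

2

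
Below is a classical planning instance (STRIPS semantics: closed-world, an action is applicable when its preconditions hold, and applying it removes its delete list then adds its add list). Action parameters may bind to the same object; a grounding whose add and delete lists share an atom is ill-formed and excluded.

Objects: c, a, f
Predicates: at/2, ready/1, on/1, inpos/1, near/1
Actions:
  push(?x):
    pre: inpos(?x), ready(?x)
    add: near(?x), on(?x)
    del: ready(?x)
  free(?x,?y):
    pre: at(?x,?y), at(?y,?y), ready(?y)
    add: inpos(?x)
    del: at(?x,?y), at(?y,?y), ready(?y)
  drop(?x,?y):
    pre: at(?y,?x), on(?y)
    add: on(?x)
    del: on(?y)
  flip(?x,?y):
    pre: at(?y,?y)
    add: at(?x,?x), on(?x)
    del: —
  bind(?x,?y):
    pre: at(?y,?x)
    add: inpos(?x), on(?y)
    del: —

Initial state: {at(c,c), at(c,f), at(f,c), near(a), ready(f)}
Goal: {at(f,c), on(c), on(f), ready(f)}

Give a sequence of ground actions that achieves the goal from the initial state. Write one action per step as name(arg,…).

flip(c,c); flip(f,c)

1. flip(c,c)  →  {at(c,c), at(c,f), at(f,c), near(a), on(c), ready(f)}
2. flip(f,c)  →  {at(c,c), at(c,f), at(f,c), at(f,f), near(a), on(c), on(f), ready(f)}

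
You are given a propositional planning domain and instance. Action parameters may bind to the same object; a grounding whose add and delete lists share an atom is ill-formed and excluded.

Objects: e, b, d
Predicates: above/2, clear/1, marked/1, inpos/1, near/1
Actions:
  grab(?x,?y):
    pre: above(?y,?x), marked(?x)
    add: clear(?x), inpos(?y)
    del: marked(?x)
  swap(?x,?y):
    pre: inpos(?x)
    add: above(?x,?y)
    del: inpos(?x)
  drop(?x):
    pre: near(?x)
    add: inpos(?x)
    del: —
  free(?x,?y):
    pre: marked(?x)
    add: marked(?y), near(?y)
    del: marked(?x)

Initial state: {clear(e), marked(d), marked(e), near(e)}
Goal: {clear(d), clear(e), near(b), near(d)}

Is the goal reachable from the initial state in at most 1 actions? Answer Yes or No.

1. drop(e)  →  {clear(e), inpos(e), marked(d), marked(e), near(e)}
2. swap(e,d)  →  {above(e,d), clear(e), marked(d), marked(e), near(e)}
3. grab(d,e)  →  {above(e,d), clear(d), clear(e), inpos(e), marked(e), near(e)}
4. free(e,b)  →  {above(e,d), clear(d), clear(e), inpos(e), marked(b), near(b), near(e)}
5. free(b,d)  →  {above(e,d), clear(d), clear(e), inpos(e), marked(d), near(b), near(d), near(e)}
optimal plan length = 5; 5 > 1

No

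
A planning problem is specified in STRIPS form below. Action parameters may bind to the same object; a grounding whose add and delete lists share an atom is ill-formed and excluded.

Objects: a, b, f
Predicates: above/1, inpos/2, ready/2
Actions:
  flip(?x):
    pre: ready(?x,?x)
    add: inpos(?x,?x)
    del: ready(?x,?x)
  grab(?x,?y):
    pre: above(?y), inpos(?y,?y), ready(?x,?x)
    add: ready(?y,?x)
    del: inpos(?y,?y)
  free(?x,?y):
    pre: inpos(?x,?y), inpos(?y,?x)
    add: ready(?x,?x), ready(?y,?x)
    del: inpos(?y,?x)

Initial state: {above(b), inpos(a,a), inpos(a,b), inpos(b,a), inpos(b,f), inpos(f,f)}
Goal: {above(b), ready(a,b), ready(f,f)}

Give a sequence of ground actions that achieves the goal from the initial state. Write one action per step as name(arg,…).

free(b,a); free(f,f)

1. free(b,a)  →  {above(b), inpos(a,a), inpos(b,a), inpos(b,f), inpos(f,f), ready(a,b), ready(b,b)}
2. free(f,f)  →  {above(b), inpos(a,a), inpos(b,a), inpos(b,f), ready(a,b), ready(b,b), ready(f,f)}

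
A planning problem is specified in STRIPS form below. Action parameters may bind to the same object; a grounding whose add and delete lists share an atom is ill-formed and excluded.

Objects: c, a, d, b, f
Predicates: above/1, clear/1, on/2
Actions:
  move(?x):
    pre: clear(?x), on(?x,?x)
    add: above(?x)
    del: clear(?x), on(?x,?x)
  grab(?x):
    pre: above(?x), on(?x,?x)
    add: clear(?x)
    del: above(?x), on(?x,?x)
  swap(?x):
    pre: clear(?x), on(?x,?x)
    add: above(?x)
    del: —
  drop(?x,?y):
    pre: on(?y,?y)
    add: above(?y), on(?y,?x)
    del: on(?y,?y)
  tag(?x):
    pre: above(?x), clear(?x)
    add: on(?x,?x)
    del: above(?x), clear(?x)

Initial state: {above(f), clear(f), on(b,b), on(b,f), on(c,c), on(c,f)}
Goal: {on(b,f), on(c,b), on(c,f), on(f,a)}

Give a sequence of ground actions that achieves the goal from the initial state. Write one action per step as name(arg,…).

drop(b,c); tag(f); drop(a,f)

1. drop(b,c)  →  {above(c), above(f), clear(f), on(b,b), on(b,f), on(c,b), on(c,f)}
2. tag(f)  →  {above(c), on(b,b), on(b,f), on(c,b), on(c,f), on(f,f)}
3. drop(a,f)  →  {above(c), above(f), on(b,b), on(b,f), on(c,b), on(c,f), on(f,a)}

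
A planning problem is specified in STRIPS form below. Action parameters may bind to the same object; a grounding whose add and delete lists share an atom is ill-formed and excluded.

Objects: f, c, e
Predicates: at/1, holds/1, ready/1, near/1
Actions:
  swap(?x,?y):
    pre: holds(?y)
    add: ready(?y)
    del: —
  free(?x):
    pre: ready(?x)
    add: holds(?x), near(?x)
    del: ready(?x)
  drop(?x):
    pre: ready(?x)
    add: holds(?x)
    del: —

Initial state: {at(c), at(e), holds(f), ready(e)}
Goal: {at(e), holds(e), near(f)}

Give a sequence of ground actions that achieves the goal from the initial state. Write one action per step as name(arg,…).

swap(f,f); free(f); free(e)

1. swap(f,f)  →  {at(c), at(e), holds(f), ready(e), ready(f)}
2. free(f)  →  {at(c), at(e), holds(f), near(f), ready(e)}
3. free(e)  →  {at(c), at(e), holds(e), holds(f), near(e), near(f)}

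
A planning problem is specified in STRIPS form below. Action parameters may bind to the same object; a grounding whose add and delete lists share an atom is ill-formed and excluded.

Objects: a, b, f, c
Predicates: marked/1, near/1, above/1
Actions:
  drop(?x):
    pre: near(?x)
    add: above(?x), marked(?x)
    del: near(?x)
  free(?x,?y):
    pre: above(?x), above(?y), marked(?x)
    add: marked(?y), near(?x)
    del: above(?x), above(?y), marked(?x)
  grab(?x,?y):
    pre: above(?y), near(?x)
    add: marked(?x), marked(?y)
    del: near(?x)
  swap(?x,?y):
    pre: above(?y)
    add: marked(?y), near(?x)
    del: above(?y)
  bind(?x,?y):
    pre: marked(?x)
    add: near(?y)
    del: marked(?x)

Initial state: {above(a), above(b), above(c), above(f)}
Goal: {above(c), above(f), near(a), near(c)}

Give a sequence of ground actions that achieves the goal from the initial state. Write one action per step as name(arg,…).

swap(a,a); swap(c,b)

1. swap(a,a)  →  {above(b), above(c), above(f), marked(a), near(a)}
2. swap(c,b)  →  {above(c), above(f), marked(a), marked(b), near(a), near(c)}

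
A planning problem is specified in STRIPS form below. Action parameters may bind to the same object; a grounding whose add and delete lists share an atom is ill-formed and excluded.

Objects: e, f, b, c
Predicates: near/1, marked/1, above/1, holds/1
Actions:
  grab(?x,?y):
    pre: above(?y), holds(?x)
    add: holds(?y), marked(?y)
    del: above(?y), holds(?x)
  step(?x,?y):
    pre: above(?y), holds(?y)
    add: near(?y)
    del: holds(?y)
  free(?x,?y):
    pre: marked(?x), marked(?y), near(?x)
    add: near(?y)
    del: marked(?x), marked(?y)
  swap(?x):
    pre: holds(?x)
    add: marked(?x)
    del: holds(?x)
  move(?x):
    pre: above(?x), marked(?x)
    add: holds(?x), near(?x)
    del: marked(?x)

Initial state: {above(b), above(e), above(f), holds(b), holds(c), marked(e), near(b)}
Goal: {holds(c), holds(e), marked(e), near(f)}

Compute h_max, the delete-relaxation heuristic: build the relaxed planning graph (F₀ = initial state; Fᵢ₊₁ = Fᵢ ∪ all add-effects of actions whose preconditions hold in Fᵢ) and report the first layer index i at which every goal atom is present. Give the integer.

2

F0 = init (7 atoms)
F1 = F0 ∪ {holds(e), holds(f), marked(b), marked(c), marked(f), near(e)}  (13 atoms)
F2 = F1 ∪ {near(c), near(f)}  (15 atoms)
goal ⊆ F2  ⇒  h_max = 2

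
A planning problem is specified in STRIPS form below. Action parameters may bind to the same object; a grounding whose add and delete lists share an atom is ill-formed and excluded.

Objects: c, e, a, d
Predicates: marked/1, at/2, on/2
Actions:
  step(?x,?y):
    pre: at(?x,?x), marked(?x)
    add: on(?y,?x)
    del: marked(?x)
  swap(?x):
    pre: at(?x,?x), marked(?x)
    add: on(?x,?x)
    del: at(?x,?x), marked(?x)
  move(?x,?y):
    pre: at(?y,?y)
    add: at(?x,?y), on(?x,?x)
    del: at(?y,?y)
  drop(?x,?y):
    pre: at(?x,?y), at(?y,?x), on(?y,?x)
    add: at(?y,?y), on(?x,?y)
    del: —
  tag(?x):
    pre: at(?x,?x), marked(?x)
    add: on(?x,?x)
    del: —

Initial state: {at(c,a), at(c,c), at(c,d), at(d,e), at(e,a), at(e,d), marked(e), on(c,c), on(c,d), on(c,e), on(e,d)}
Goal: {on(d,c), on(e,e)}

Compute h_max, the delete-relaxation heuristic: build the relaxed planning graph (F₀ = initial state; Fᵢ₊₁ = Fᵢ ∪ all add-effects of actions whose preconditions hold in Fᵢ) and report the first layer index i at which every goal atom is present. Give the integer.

F0 = init (11 atoms)
F1 = F0 ∪ {at(a,c), at(d,c), at(e,c), at(e,e), on(a,a), on(d,d), on(d,e), on(e,e)}  (19 atoms)
F2 = F1 ∪ {at(a,e), at(c,e), at(d,d), on(a,e), on(d,c)}  (24 atoms)
goal ⊆ F2  ⇒  h_max = 2

2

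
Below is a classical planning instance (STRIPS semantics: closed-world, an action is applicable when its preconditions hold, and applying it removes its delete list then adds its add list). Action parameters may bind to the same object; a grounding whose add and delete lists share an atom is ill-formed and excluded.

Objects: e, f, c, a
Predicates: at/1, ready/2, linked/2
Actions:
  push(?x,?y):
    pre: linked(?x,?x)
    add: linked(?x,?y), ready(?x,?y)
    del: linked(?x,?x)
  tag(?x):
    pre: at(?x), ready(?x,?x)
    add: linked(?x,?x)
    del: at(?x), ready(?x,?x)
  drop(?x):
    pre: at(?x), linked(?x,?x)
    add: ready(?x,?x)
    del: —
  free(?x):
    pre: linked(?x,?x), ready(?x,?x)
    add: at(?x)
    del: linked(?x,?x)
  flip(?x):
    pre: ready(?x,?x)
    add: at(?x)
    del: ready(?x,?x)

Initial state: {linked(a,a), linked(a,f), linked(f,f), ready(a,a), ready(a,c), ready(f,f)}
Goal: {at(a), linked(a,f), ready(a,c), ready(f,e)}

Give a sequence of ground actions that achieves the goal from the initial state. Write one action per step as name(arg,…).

1. push(f,e)  →  {linked(a,a), linked(a,f), linked(f,e), ready(a,a), ready(a,c), ready(f,e), ready(f,f)}
2. free(a)  →  {at(a), linked(a,f), linked(f,e), ready(a,a), ready(a,c), ready(f,e), ready(f,f)}

push(f,e); free(a)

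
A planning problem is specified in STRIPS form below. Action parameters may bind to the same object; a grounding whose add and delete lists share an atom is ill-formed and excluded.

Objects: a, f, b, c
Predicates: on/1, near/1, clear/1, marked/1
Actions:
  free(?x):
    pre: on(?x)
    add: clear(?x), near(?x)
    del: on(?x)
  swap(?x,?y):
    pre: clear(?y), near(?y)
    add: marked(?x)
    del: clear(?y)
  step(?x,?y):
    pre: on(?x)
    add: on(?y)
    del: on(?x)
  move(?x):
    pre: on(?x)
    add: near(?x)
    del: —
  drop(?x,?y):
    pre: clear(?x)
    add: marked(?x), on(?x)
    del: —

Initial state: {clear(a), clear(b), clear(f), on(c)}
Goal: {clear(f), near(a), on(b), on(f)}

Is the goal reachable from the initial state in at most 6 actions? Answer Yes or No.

1. step(c,a)  →  {clear(a), clear(b), clear(f), on(a)}
2. free(a)  →  {clear(a), clear(b), clear(f), near(a)}
3. drop(f,a)  →  {clear(a), clear(b), clear(f), marked(f), near(a), on(f)}
4. drop(b,a)  →  {clear(a), clear(b), clear(f), marked(b), marked(f), near(a), on(b), on(f)}
optimal plan length = 4; 4 ≤ 6

Yes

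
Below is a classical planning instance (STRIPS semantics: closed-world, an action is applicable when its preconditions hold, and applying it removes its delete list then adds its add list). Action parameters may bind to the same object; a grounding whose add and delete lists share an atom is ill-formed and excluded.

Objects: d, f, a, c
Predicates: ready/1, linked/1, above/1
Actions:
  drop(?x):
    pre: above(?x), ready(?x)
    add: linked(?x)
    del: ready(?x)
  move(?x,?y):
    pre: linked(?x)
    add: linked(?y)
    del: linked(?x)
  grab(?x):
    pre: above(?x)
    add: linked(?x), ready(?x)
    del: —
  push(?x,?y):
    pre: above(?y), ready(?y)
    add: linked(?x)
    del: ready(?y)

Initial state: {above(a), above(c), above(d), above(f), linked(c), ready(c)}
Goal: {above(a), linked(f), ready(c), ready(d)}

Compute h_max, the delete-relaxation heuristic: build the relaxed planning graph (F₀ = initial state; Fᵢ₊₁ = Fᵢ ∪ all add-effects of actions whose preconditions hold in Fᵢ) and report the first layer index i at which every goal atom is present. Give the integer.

1

F0 = init (6 atoms)
F1 = F0 ∪ {linked(a), linked(d), linked(f), ready(a), ready(d), ready(f)}  (12 atoms)
goal ⊆ F1  ⇒  h_max = 1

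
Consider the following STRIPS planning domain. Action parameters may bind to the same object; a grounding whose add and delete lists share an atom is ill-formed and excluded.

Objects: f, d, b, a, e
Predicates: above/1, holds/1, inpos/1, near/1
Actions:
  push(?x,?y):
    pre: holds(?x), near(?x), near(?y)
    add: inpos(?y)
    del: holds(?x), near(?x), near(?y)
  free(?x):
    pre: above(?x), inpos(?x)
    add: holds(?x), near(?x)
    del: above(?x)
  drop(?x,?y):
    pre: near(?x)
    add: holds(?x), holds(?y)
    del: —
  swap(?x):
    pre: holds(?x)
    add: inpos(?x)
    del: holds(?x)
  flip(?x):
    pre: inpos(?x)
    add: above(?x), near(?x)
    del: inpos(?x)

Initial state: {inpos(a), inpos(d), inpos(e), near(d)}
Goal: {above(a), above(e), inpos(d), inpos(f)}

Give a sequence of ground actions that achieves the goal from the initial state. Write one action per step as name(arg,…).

drop(d,f); swap(f); flip(a); flip(e)

1. drop(d,f)  →  {holds(d), holds(f), inpos(a), inpos(d), inpos(e), near(d)}
2. swap(f)  →  {holds(d), inpos(a), inpos(d), inpos(e), inpos(f), near(d)}
3. flip(a)  →  {above(a), holds(d), inpos(d), inpos(e), inpos(f), near(a), near(d)}
4. flip(e)  →  {above(a), above(e), holds(d), inpos(d), inpos(f), near(a), near(d), near(e)}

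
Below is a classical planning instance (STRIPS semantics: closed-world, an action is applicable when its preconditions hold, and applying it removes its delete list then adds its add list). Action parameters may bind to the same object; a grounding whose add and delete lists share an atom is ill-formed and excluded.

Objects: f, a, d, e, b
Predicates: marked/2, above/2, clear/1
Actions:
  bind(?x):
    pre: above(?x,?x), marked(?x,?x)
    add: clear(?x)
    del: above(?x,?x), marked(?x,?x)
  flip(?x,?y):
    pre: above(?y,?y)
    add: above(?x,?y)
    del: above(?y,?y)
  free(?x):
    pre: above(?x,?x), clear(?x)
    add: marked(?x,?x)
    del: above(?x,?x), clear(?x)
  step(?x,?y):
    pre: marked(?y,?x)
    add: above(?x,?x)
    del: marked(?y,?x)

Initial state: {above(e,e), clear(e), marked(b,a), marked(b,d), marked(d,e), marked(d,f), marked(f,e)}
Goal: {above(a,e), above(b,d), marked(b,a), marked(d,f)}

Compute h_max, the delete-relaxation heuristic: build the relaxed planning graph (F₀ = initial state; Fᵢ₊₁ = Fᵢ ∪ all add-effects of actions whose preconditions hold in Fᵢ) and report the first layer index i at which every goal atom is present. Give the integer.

F0 = init (7 atoms)
F1 = F0 ∪ {above(a,a), above(a,e), above(b,e), above(d,d), above(d,e), above(f,e), above(f,f), marked(e,e)}  (15 atoms)
F2 = F1 ∪ {above(a,d), above(a,f), above(b,a), above(b,d), above(b,f), above(d,a), above(d,f), above(e,a), above(e,d), above(e,f), above(f,a), above(f,d)}  (27 atoms)
goal ⊆ F2  ⇒  h_max = 2

2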